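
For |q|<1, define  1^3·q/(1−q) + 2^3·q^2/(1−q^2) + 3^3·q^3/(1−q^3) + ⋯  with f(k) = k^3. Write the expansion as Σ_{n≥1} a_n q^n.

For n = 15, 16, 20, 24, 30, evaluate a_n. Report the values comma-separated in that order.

[q^15] f(15)=3375,f(5)=125,f(3)=27,f(1)=1 ⇒ 3528
[q^16] f(1)=1,f(2)=8,f(4)=64,f(8)=512,f(16)=4096 ⇒ 4681
q^20  k|20↦f(k): 20:8000 10:1000 5:125 4:64 2:8 1:1  a_20=9198
d|24:{1,2,3,4,6,8,12,24}  Σf=1+8+27+64+216+512+1728+13824=16380
[q^30] f(30)=27000,f(15)=3375,f(10)=1000,f(6)=216,f(5)=125,f(3)=27,f(2)=8,f(1)=1 ⇒ 31752

3528, 4681, 9198, 16380, 31752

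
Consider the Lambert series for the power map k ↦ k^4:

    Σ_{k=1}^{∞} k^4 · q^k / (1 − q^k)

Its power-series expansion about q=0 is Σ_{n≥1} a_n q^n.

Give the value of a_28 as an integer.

a_28 = 655746

[q^28] f(28)=614656,f(14)=38416,f(7)=2401,f(4)=256,f(2)=16,f(1)=1 ⇒ 655746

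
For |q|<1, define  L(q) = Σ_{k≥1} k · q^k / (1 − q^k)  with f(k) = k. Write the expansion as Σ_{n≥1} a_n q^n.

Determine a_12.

a_12 = 28

d|12:{12,6,4,3,2,1}  Σf=12+6+4+3+2+1=28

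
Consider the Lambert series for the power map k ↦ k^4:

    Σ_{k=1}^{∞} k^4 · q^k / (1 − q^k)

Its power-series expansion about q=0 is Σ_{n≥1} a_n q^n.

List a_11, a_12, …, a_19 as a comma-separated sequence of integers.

d|11:{11,1}  Σf=14641+1=14642
[q^12] f(1)=1,f(2)=16,f(3)=81,f(4)=256,f(6)=1296,f(12)=20736 ⇒ 22386
q^13  k|13↦f(k): 1:1 13:28561  a_13=28562
q^14  k|14↦f(k): 1:1 2:16 7:2401 14:38416  a_14=40834
[q^15] f(15)=50625,f(5)=625,f(3)=81,f(1)=1 ⇒ 51332
q^16  k|16↦f(k): 1:1 2:16 4:256 8:4096 16:65536  a_16=69905
n=17: 1·17 17·1  f→[1+83521]=83522
q^18  k|18↦f(k): 1:1 2:16 3:81 6:1296 9:6561 18:104976  a_18=112931
[q^19] f(19)=130321,f(1)=1 ⇒ 130322

14642, 22386, 28562, 40834, 51332, 69905, 83522, 112931, 130322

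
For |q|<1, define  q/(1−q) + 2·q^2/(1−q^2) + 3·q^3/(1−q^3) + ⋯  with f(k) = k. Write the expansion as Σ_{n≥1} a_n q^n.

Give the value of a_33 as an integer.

a_33 = 48

n=33: 33·1 11·3 3·11 1·33  f→[33+11+3+1]=48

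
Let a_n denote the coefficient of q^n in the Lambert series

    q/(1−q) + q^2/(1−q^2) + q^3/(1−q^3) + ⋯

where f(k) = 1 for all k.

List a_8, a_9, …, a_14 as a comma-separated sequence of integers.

d|8:{8,4,2,1}  Σf=1+1+1+1=4
d|9:{1,3,9}  Σf=1+1+1=3
[q^10] f(1)=1,f(2)=1,f(5)=1,f(10)=1 ⇒ 4
d|11:{1,11}  Σf=1+1=2
[q^12] f(1)=1,f(2)=1,f(3)=1,f(4)=1,f(6)=1,f(12)=1 ⇒ 6
d|13:{1,13}  Σf=1+1=2
n=14: 1·14 2·7 7·2 14·1  f→[1+1+1+1]=4

4, 3, 4, 2, 6, 2, 4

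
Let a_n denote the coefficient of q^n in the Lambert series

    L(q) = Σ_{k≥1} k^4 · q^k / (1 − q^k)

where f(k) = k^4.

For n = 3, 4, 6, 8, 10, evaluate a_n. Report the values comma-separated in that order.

d|3:{1,3}  Σf=1+81=82
n=4: 4·1 2·2 1·4  f→[256+16+1]=273
[q^6] f(6)=1296,f(3)=81,f(2)=16,f(1)=1 ⇒ 1394
n=8: 8·1 4·2 2·4 1·8  f→[4096+256+16+1]=4369
q^10  k|10↦f(k): 10:10000 5:625 2:16 1:1  a_10=10642

82, 273, 1394, 4369, 10642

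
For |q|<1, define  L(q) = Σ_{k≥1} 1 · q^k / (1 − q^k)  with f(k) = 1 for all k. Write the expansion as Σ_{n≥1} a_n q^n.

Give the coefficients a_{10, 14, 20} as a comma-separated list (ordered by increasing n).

4, 4, 6

d|10:{10,5,2,1}  Σf=1+1+1+1=4
n=14: 14·1 7·2 2·7 1·14  f→[1+1+1+1]=4
q^20  k|20↦f(k): 20:1 10:1 5:1 4:1 2:1 1:1  a_20=6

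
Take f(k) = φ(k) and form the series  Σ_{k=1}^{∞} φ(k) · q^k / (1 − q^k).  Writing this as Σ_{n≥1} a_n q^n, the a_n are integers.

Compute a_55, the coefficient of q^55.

d|55:{1,5,11,55}  Σφ=1+4+10+40=55

a_55 = 55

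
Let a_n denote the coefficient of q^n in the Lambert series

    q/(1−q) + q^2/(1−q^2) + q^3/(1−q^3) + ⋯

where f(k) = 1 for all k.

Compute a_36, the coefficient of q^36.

d|36:{1,2,3,4,6,9,12,18,36}  Σf=1+1+1+1+1+1+1+1+1=9

a_36 = 9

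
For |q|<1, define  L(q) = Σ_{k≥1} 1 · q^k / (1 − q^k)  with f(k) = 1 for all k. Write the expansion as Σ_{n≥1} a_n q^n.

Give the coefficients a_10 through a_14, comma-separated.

4, 2, 6, 2, 4

n=10: 1·10 2·5 5·2 10·1  f→[1+1+1+1]=4
q^11  k|11↦f(k): 11:1 1:1  a_11=2
q^12  k|12↦f(k): 12:1 6:1 4:1 3:1 2:1 1:1  a_12=6
n=13: 1·13 13·1  f→[1+1]=2
n=14: 14·1 7·2 2·7 1·14  f→[1+1+1+1]=4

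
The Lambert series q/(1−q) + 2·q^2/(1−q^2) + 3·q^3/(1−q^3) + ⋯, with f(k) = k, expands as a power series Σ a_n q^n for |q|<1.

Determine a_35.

a_35 = 48

d|35:{1,5,7,35}  Σf=1+5+7+35=48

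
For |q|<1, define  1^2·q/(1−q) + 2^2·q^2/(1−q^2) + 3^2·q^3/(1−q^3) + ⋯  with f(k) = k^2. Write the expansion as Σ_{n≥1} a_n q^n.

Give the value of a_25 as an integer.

q^25  k|25↦f(k): 1:1 5:25 25:625  a_25=651

a_25 = 651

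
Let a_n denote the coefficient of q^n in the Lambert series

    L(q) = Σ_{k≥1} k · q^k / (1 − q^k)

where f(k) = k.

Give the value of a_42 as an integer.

d|42:{1,2,3,6,7,14,21,42}  Σf=1+2+3+6+7+14+21+42=96

a_42 = 96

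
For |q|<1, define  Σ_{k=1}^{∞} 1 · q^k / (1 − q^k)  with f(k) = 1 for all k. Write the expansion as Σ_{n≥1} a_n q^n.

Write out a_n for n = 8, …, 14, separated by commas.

4, 3, 4, 2, 6, 2, 4

n=8: 1·8 2·4 4·2 8·1  f→[1+1+1+1]=4
n=9: 9·1 3·3 1·9  f→[1+1+1]=3
n=10: 10·1 5·2 2·5 1·10  f→[1+1+1+1]=4
q^11  k|11↦f(k): 11:1 1:1  a_11=2
d|12:{12,6,4,3,2,1}  Σf=1+1+1+1+1+1=6
q^13  k|13↦f(k): 13:1 1:1  a_13=2
d|14:{14,7,2,1}  Σf=1+1+1+1=4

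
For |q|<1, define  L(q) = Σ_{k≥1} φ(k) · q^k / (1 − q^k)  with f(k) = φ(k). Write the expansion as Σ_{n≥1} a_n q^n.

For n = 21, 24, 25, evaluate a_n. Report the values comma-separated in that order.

d|21:{21,7,3,1}  Σφ=12+6+2+1=21
q^24  k|24↦φ(k): 1:1 2:1 3:2 4:2 6:2 8:4 12:4 24:8  a_24=24
d|25:{1,5,25}  Σφ=1+4+20=25

21, 24, 25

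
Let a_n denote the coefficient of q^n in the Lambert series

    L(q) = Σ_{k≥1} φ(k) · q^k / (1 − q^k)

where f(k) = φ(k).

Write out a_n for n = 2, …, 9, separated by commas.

n=2: 1·2 2·1  φ→[1+1]=2
d|3:{1,3}  Σφ=1+2=3
n=4: 1·4 2·2 4·1  φ→[1+1+2]=4
[q^5] φ(1)=1,φ(5)=4 ⇒ 5
[q^6] φ(1)=1,φ(2)=1,φ(3)=2,φ(6)=2 ⇒ 6
n=7: 1·7 7·1  φ→[1+6]=7
d|8:{1,2,4,8}  Σφ=1+1+2+4=8
n=9: 1·9 3·3 9·1  φ→[1+2+6]=9

2, 3, 4, 5, 6, 7, 8, 9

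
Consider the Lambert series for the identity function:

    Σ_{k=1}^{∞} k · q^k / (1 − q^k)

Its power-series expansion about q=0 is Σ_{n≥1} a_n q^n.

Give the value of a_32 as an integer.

a_32 = 63

[q^32] f(1)=1,f(2)=2,f(4)=4,f(8)=8,f(16)=16,f(32)=32 ⇒ 63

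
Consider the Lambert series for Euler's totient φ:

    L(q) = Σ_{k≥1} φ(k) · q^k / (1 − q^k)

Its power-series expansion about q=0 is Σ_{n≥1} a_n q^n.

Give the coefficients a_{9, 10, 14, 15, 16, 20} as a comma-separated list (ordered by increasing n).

n=9: 1·9 3·3 9·1  φ→[1+2+6]=9
q^10  k|10↦φ(k): 10:4 5:4 2:1 1:1  a_10=10
n=14: 1·14 2·7 7·2 14·1  φ→[1+1+6+6]=14
n=15: 1·15 3·5 5·3 15·1  φ→[1+2+4+8]=15
d|16:{1,2,4,8,16}  Σφ=1+1+2+4+8=16
n=20: 1·20 2·10 4·5 5·4 10·2 20·1  φ→[1+1+2+4+4+8]=20

9, 10, 14, 15, 16, 20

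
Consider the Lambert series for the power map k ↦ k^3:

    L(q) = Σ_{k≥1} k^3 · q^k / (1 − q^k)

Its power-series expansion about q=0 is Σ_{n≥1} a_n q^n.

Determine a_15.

a_15 = 3528

d|15:{1,3,5,15}  Σf=1+27+125+3375=3528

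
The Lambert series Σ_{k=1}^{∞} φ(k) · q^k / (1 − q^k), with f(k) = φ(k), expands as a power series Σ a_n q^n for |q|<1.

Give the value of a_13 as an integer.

d|13:{1,13}  Σφ=1+12=13

a_13 = 13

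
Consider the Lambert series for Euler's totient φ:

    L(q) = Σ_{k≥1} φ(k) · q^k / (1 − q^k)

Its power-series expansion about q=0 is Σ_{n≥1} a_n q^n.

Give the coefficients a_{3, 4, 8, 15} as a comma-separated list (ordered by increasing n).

d|3:{3,1}  Σφ=2+1=3
[q^4] φ(4)=2,φ(2)=1,φ(1)=1 ⇒ 4
d|8:{8,4,2,1}  Σφ=4+2+1+1=8
n=15: 1·15 3·5 5·3 15·1  φ→[1+2+4+8]=15

3, 4, 8, 15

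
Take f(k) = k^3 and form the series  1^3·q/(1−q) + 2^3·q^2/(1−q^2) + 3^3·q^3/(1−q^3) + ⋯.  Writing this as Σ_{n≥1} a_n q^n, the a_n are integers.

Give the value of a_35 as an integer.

q^35  k|35↦f(k): 1:1 5:125 7:343 35:42875  a_35=43344

a_35 = 43344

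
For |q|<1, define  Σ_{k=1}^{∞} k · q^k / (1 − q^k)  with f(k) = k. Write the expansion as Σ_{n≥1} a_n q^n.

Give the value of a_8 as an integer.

a_8 = 15

d|8:{1,2,4,8}  Σf=1+2+4+8=15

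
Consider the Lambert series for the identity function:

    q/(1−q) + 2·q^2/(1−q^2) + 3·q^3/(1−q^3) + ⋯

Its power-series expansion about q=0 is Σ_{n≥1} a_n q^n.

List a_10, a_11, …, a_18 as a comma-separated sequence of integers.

18, 12, 28, 14, 24, 24, 31, 18, 39

q^10  k|10↦f(k): 10:10 5:5 2:2 1:1  a_10=18
d|11:{11,1}  Σf=11+1=12
q^12  k|12↦f(k): 12:12 6:6 4:4 3:3 2:2 1:1  a_12=28
[q^13] f(13)=13,f(1)=1 ⇒ 14
d|14:{1,2,7,14}  Σf=1+2+7+14=24
q^15  k|15↦f(k): 15:15 5:5 3:3 1:1  a_15=24
d|16:{1,2,4,8,16}  Σf=1+2+4+8+16=31
[q^17] f(1)=1,f(17)=17 ⇒ 18
[q^18] f(1)=1,f(2)=2,f(3)=3,f(6)=6,f(9)=9,f(18)=18 ⇒ 39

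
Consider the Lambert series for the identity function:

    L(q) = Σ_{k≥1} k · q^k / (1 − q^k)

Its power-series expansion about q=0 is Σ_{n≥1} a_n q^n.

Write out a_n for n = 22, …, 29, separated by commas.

d|22:{1,2,11,22}  Σf=1+2+11+22=36
[q^23] f(1)=1,f(23)=23 ⇒ 24
d|24:{24,12,8,6,4,3,2,1}  Σf=24+12+8+6+4+3+2+1=60
n=25: 1·25 5·5 25·1  f→[1+5+25]=31
q^26  k|26↦f(k): 26:26 13:13 2:2 1:1  a_26=42
q^27  k|27↦f(k): 1:1 3:3 9:9 27:27  a_27=40
d|28:{28,14,7,4,2,1}  Σf=28+14+7+4+2+1=56
n=29: 1·29 29·1  f→[1+29]=30

36, 24, 60, 31, 42, 40, 56, 30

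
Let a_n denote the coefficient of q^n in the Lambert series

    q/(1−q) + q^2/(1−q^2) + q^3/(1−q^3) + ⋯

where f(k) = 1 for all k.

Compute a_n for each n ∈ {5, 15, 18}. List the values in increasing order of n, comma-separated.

2, 4, 6

d|5:{5,1}  Σf=1+1=2
[q^15] f(15)=1,f(5)=1,f(3)=1,f(1)=1 ⇒ 4
[q^18] f(18)=1,f(9)=1,f(6)=1,f(3)=1,f(2)=1,f(1)=1 ⇒ 6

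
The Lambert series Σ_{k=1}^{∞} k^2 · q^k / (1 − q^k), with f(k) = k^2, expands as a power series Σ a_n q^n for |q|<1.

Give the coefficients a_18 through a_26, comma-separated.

455, 362, 546, 500, 610, 530, 850, 651, 850

q^18  k|18↦f(k): 18:324 9:81 6:36 3:9 2:4 1:1  a_18=455
n=19: 1·19 19·1  f→[1+361]=362
q^20  k|20↦f(k): 20:400 10:100 5:25 4:16 2:4 1:1  a_20=546
n=21: 21·1 7·3 3·7 1·21  f→[441+49+9+1]=500
q^22  k|22↦f(k): 22:484 11:121 2:4 1:1  a_22=610
[q^23] f(1)=1,f(23)=529 ⇒ 530
q^24  k|24↦f(k): 24:576 12:144 8:64 6:36 4:16 3:9 2:4 1:1  a_24=850
n=25: 25·1 5·5 1·25  f→[625+25+1]=651
q^26  k|26↦f(k): 26:676 13:169 2:4 1:1  a_26=850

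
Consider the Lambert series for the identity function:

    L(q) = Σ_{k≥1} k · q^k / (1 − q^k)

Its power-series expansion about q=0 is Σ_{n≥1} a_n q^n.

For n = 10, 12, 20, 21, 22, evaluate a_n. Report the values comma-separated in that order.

[q^10] f(1)=1,f(2)=2,f(5)=5,f(10)=10 ⇒ 18
q^12  k|12↦f(k): 12:12 6:6 4:4 3:3 2:2 1:1  a_12=28
q^20  k|20↦f(k): 1:1 2:2 4:4 5:5 10:10 20:20  a_20=42
q^21  k|21↦f(k): 21:21 7:7 3:3 1:1  a_21=32
d|22:{22,11,2,1}  Σf=22+11+2+1=36

18, 28, 42, 32, 36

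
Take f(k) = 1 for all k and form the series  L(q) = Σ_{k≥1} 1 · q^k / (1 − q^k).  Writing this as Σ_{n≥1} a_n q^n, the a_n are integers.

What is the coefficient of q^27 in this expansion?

a_27 = 4

q^27  k|27↦f(k): 27:1 9:1 3:1 1:1  a_27=4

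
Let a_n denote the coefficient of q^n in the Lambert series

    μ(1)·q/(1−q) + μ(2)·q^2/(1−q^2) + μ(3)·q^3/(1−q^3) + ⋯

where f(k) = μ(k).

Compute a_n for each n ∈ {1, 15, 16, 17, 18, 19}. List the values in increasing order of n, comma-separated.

1, 0, 0, 0, 0, 0

n=1: 1·1  μ→[1]=1
q^15  k|15↦μ(k): 15:1 5:-1 3:-1 1:1  a_15=0
[q^16] μ(1)=1,μ(2)=-1,μ(4)=0,μ(8)=0,μ(16)=0 ⇒ 0
[q^17] μ(17)=-1,μ(1)=1 ⇒ 0
[q^18] μ(1)=1,μ(2)=-1,μ(3)=-1,μ(6)=1,μ(9)=0,μ(18)=0 ⇒ 0
q^19  k|19↦μ(k): 1:1 19:-1  a_19=0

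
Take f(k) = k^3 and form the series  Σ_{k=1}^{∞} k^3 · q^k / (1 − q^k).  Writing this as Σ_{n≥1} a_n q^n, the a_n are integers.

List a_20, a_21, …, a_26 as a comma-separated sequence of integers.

n=20: 20·1 10·2 5·4 4·5 2·10 1·20  f→[8000+1000+125+64+8+1]=9198
[q^21] f(1)=1,f(3)=27,f(7)=343,f(21)=9261 ⇒ 9632
n=22: 1·22 2·11 11·2 22·1  f→[1+8+1331+10648]=11988
n=23: 1·23 23·1  f→[1+12167]=12168
n=24: 24·1 12·2 8·3 6·4 4·6 3·8 2·12 1·24  f→[13824+1728+512+216+64+27+8+1]=16380
n=25: 1·25 5·5 25·1  f→[1+125+15625]=15751
d|26:{1,2,13,26}  Σf=1+8+2197+17576=19782

9198, 9632, 11988, 12168, 16380, 15751, 19782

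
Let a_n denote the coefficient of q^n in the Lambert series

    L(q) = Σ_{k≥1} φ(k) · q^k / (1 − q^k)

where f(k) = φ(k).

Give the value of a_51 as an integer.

q^51  k|51↦φ(k): 1:1 3:2 17:16 51:32  a_51=51

a_51 = 51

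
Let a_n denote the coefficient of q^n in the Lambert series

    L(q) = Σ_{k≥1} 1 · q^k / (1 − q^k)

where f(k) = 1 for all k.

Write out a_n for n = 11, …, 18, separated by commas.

[q^11] f(11)=1,f(1)=1 ⇒ 2
[q^12] f(12)=1,f(6)=1,f(4)=1,f(3)=1,f(2)=1,f(1)=1 ⇒ 6
d|13:{1,13}  Σf=1+1=2
n=14: 14·1 7·2 2·7 1·14  f→[1+1+1+1]=4
n=15: 1·15 3·5 5·3 15·1  f→[1+1+1+1]=4
n=16: 16·1 8·2 4·4 2·8 1·16  f→[1+1+1+1+1]=5
q^17  k|17↦f(k): 1:1 17:1  a_17=2
d|18:{1,2,3,6,9,18}  Σf=1+1+1+1+1+1=6

2, 6, 2, 4, 4, 5, 2, 6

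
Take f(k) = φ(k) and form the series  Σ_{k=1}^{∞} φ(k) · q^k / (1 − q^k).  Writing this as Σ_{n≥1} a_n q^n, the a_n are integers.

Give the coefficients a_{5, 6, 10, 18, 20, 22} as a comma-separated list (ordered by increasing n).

d|5:{1,5}  Σφ=1+4=5
q^6  k|6↦φ(k): 6:2 3:2 2:1 1:1  a_6=6
d|10:{1,2,5,10}  Σφ=1+1+4+4=10
[q^18] φ(18)=6,φ(9)=6,φ(6)=2,φ(3)=2,φ(2)=1,φ(1)=1 ⇒ 18
d|20:{1,2,4,5,10,20}  Σφ=1+1+2+4+4+8=20
[q^22] φ(22)=10,φ(11)=10,φ(2)=1,φ(1)=1 ⇒ 22

5, 6, 10, 18, 20, 22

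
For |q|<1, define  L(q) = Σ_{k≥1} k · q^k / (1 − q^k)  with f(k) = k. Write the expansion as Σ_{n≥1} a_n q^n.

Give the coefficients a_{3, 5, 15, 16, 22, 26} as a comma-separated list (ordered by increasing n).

4, 6, 24, 31, 36, 42

q^3  k|3↦f(k): 3:3 1:1  a_3=4
d|5:{5,1}  Σf=5+1=6
n=15: 1·15 3·5 5·3 15·1  f→[1+3+5+15]=24
[q^16] f(16)=16,f(8)=8,f(4)=4,f(2)=2,f(1)=1 ⇒ 31
[q^22] f(22)=22,f(11)=11,f(2)=2,f(1)=1 ⇒ 36
d|26:{26,13,2,1}  Σf=26+13+2+1=42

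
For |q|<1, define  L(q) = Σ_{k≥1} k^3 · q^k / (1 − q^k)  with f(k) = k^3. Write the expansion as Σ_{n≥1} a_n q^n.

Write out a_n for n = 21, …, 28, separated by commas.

9632, 11988, 12168, 16380, 15751, 19782, 20440, 25112

q^21  k|21↦f(k): 21:9261 7:343 3:27 1:1  a_21=9632
[q^22] f(1)=1,f(2)=8,f(11)=1331,f(22)=10648 ⇒ 11988
[q^23] f(23)=12167,f(1)=1 ⇒ 12168
q^24  k|24↦f(k): 1:1 2:8 3:27 4:64 6:216 8:512 12:1728 24:13824  a_24=16380
n=25: 1·25 5·5 25·1  f→[1+125+15625]=15751
n=26: 26·1 13·2 2·13 1·26  f→[17576+2197+8+1]=19782
q^27  k|27↦f(k): 1:1 3:27 9:729 27:19683  a_27=20440
q^28  k|28↦f(k): 1:1 2:8 4:64 7:343 14:2744 28:21952  a_28=25112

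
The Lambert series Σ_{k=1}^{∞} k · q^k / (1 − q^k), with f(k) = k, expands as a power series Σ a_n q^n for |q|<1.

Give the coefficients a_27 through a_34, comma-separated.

n=27: 27·1 9·3 3·9 1·27  f→[27+9+3+1]=40
q^28  k|28↦f(k): 28:28 14:14 7:7 4:4 2:2 1:1  a_28=56
q^29  k|29↦f(k): 29:29 1:1  a_29=30
d|30:{1,2,3,5,6,10,15,30}  Σf=1+2+3+5+6+10+15+30=72
[q^31] f(31)=31,f(1)=1 ⇒ 32
[q^32] f(1)=1,f(2)=2,f(4)=4,f(8)=8,f(16)=16,f(32)=32 ⇒ 63
n=33: 33·1 11·3 3·11 1·33  f→[33+11+3+1]=48
[q^34] f(34)=34,f(17)=17,f(2)=2,f(1)=1 ⇒ 54

40, 56, 30, 72, 32, 63, 48, 54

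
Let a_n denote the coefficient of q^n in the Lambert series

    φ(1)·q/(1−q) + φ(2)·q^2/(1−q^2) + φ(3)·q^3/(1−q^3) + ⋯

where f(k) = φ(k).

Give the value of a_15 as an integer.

q^15  k|15↦φ(k): 15:8 5:4 3:2 1:1  a_15=15

a_15 = 15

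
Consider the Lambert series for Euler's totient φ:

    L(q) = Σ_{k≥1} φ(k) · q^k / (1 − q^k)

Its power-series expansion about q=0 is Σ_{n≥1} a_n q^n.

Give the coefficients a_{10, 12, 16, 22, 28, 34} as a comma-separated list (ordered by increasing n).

q^10  k|10↦φ(k): 10:4 5:4 2:1 1:1  a_10=10
n=12: 1·12 2·6 3·4 4·3 6·2 12·1  φ→[1+1+2+2+2+4]=12
n=16: 1·16 2·8 4·4 8·2 16·1  φ→[1+1+2+4+8]=16
q^22  k|22↦φ(k): 22:10 11:10 2:1 1:1  a_22=22
[q^28] φ(28)=12,φ(14)=6,φ(7)=6,φ(4)=2,φ(2)=1,φ(1)=1 ⇒ 28
n=34: 34·1 17·2 2·17 1·34  φ→[16+16+1+1]=34

10, 12, 16, 22, 28, 34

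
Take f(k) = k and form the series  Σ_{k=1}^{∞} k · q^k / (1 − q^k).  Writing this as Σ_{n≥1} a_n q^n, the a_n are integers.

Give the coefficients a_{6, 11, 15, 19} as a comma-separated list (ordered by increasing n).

12, 12, 24, 20

q^6  k|6↦f(k): 1:1 2:2 3:3 6:6  a_6=12
n=11: 1·11 11·1  f→[1+11]=12
[q^15] f(1)=1,f(3)=3,f(5)=5,f(15)=15 ⇒ 24
q^19  k|19↦f(k): 1:1 19:19  a_19=20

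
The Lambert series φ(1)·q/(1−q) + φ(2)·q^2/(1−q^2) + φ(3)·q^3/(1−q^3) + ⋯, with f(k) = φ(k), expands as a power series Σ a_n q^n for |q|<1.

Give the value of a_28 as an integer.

d|28:{1,2,4,7,14,28}  Σφ=1+1+2+6+6+12=28

a_28 = 28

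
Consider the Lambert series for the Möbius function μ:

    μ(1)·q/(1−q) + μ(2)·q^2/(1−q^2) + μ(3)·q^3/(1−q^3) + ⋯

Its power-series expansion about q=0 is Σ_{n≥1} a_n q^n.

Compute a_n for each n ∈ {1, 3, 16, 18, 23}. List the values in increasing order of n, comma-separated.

[q^1] μ(1)=1 ⇒ 1
q^3  k|3↦μ(k): 3:-1 1:1  a_3=0
n=16: 1·16 2·8 4·4 8·2 16·1  μ→[1+(-1)+0+0+0]=0
d|18:{18,9,6,3,2,1}  Σμ=0+0+1+(-1)+(-1)+1=0
[q^23] μ(23)=-1,μ(1)=1 ⇒ 0

1, 0, 0, 0, 0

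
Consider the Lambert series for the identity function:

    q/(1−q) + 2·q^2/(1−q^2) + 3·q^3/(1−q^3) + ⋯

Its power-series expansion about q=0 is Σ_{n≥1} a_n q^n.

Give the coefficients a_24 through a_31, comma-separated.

q^24  k|24↦f(k): 24:24 12:12 8:8 6:6 4:4 3:3 2:2 1:1  a_24=60
d|25:{25,5,1}  Σf=25+5+1=31
q^26  k|26↦f(k): 26:26 13:13 2:2 1:1  a_26=42
d|27:{27,9,3,1}  Σf=27+9+3+1=40
[q^28] f(1)=1,f(2)=2,f(4)=4,f(7)=7,f(14)=14,f(28)=28 ⇒ 56
q^29  k|29↦f(k): 29:29 1:1  a_29=30
[q^30] f(30)=30,f(15)=15,f(10)=10,f(6)=6,f(5)=5,f(3)=3,f(2)=2,f(1)=1 ⇒ 72
q^31  k|31↦f(k): 1:1 31:31  a_31=32

60, 31, 42, 40, 56, 30, 72, 32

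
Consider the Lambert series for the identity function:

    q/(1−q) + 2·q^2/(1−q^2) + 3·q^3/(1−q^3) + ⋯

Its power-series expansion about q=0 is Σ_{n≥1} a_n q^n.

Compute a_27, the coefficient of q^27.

[q^27] f(1)=1,f(3)=3,f(9)=9,f(27)=27 ⇒ 40

a_27 = 40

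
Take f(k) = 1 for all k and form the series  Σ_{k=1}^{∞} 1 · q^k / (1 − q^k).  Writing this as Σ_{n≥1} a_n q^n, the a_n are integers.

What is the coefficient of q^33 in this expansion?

a_33 = 4

q^33  k|33↦f(k): 1:1 3:1 11:1 33:1  a_33=4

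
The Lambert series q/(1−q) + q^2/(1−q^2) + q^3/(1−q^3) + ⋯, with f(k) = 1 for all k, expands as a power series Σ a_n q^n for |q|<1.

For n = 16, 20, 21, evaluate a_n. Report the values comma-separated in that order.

5, 6, 4

n=16: 16·1 8·2 4·4 2·8 1·16  f→[1+1+1+1+1]=5
n=20: 20·1 10·2 5·4 4·5 2·10 1·20  f→[1+1+1+1+1+1]=6
d|21:{1,3,7,21}  Σf=1+1+1+1=4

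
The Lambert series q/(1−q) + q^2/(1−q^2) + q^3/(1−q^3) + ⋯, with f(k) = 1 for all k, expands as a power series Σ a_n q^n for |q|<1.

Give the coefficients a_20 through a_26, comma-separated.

n=20: 1·20 2·10 4·5 5·4 10·2 20·1  f→[1+1+1+1+1+1]=6
n=21: 21·1 7·3 3·7 1·21  f→[1+1+1+1]=4
q^22  k|22↦f(k): 22:1 11:1 2:1 1:1  a_22=4
[q^23] f(23)=1,f(1)=1 ⇒ 2
[q^24] f(1)=1,f(2)=1,f(3)=1,f(4)=1,f(6)=1,f(8)=1,f(12)=1,f(24)=1 ⇒ 8
n=25: 1·25 5·5 25·1  f→[1+1+1]=3
[q^26] f(26)=1,f(13)=1,f(2)=1,f(1)=1 ⇒ 4

6, 4, 4, 2, 8, 3, 4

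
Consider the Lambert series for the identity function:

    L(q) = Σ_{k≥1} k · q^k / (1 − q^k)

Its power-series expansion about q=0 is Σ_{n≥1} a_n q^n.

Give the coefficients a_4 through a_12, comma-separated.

q^4  k|4↦f(k): 1:1 2:2 4:4  a_4=7
q^5  k|5↦f(k): 1:1 5:5  a_5=6
d|6:{6,3,2,1}  Σf=6+3+2+1=12
d|7:{1,7}  Σf=1+7=8
n=8: 8·1 4·2 2·4 1·8  f→[8+4+2+1]=15
d|9:{9,3,1}  Σf=9+3+1=13
n=10: 10·1 5·2 2·5 1·10  f→[10+5+2+1]=18
q^11  k|11↦f(k): 11:11 1:1  a_11=12
n=12: 12·1 6·2 4·3 3·4 2·6 1·12  f→[12+6+4+3+2+1]=28

7, 6, 12, 8, 15, 13, 18, 12, 28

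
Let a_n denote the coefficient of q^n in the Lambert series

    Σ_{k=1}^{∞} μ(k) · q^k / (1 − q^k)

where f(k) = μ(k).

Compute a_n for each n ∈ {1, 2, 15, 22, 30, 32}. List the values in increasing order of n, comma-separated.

1, 0, 0, 0, 0, 0

[q^1] μ(1)=1 ⇒ 1
q^2  k|2↦μ(k): 1:1 2:-1  a_2=0
n=15: 15·1 5·3 3·5 1·15  μ→[1+(-1)+(-1)+1]=0
n=22: 1·22 2·11 11·2 22·1  μ→[1+(-1)+(-1)+1]=0
q^30  k|30↦μ(k): 1:1 2:-1 3:-1 5:-1 6:1 10:1 15:1 30:-1  a_30=0
[q^32] μ(32)=0,μ(16)=0,μ(8)=0,μ(4)=0,μ(2)=-1,μ(1)=1 ⇒ 0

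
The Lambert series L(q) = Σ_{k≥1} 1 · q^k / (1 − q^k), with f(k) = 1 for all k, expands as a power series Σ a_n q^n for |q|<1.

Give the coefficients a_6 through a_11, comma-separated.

4, 2, 4, 3, 4, 2

[q^6] f(1)=1,f(2)=1,f(3)=1,f(6)=1 ⇒ 4
[q^7] f(7)=1,f(1)=1 ⇒ 2
d|8:{8,4,2,1}  Σf=1+1+1+1=4
n=9: 1·9 3·3 9·1  f→[1+1+1]=3
n=10: 10·1 5·2 2·5 1·10  f→[1+1+1+1]=4
n=11: 1·11 11·1  f→[1+1]=2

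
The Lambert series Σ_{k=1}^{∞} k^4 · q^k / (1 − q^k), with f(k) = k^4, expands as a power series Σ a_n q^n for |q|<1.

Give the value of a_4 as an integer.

q^4  k|4↦f(k): 4:256 2:16 1:1  a_4=273

a_4 = 273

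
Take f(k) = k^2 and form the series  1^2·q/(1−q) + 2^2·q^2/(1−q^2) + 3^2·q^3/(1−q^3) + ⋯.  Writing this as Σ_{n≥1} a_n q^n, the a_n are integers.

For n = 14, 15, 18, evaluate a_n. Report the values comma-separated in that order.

250, 260, 455

q^14  k|14↦f(k): 1:1 2:4 7:49 14:196  a_14=250
q^15  k|15↦f(k): 15:225 5:25 3:9 1:1  a_15=260
[q^18] f(1)=1,f(2)=4,f(3)=9,f(6)=36,f(9)=81,f(18)=324 ⇒ 455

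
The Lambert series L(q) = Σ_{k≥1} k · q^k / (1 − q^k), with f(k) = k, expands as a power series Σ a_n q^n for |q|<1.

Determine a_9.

n=9: 1·9 3·3 9·1  f→[1+3+9]=13

a_9 = 13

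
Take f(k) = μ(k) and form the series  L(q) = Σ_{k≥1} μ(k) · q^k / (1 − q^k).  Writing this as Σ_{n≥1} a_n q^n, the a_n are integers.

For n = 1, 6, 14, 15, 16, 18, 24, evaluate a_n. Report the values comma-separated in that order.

1, 0, 0, 0, 0, 0, 0

d|1:{1}  Σμ=1=1
n=6: 1·6 2·3 3·2 6·1  μ→[1+(-1)+(-1)+1]=0
[q^14] μ(1)=1,μ(2)=-1,μ(7)=-1,μ(14)=1 ⇒ 0
d|15:{1,3,5,15}  Σμ=1+(-1)+(-1)+1=0
d|16:{1,2,4,8,16}  Σμ=1+(-1)+0+0+0=0
n=18: 1·18 2·9 3·6 6·3 9·2 18·1  μ→[1+(-1)+(-1)+1+0+0]=0
q^24  k|24↦μ(k): 1:1 2:-1 3:-1 4:0 6:1 8:0 12:0 24:0  a_24=0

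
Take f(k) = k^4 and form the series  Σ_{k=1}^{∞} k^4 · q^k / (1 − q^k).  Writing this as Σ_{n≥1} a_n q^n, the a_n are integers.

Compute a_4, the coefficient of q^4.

n=4: 4·1 2·2 1·4  f→[256+16+1]=273

a_4 = 273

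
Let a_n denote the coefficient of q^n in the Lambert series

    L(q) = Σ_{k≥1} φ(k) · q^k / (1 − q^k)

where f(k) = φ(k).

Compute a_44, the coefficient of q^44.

q^44  k|44↦φ(k): 1:1 2:1 4:2 11:10 22:10 44:20  a_44=44

a_44 = 44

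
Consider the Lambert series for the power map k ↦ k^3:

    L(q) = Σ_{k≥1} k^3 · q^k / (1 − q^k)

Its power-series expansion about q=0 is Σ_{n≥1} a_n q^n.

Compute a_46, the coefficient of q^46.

a_46 = 109512

d|46:{1,2,23,46}  Σf=1+8+12167+97336=109512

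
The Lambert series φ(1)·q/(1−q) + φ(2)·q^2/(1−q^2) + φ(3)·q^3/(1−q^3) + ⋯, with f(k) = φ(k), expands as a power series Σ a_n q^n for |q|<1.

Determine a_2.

n=2: 2·1 1·2  φ→[1+1]=2

a_2 = 2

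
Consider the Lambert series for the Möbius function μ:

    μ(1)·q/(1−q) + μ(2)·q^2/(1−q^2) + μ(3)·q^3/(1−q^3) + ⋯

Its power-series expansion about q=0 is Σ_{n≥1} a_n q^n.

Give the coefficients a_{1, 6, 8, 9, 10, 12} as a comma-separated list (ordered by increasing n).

1, 0, 0, 0, 0, 0

n=1: 1·1  μ→[1]=1
d|6:{6,3,2,1}  Σμ=1+(-1)+(-1)+1=0
d|8:{1,2,4,8}  Σμ=1+(-1)+0+0=0
q^9  k|9↦μ(k): 9:0 3:-1 1:1  a_9=0
d|10:{10,5,2,1}  Σμ=1+(-1)+(-1)+1=0
n=12: 1·12 2·6 3·4 4·3 6·2 12·1  μ→[1+(-1)+(-1)+0+1+0]=0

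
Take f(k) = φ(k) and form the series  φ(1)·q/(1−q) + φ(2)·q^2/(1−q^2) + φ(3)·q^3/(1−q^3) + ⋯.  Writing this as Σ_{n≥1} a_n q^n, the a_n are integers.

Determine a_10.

n=10: 10·1 5·2 2·5 1·10  φ→[4+4+1+1]=10

a_10 = 10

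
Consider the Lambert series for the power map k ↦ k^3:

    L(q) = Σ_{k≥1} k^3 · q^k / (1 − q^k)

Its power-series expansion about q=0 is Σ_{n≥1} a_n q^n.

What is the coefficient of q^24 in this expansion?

a_24 = 16380

[q^24] f(1)=1,f(2)=8,f(3)=27,f(4)=64,f(6)=216,f(8)=512,f(12)=1728,f(24)=13824 ⇒ 16380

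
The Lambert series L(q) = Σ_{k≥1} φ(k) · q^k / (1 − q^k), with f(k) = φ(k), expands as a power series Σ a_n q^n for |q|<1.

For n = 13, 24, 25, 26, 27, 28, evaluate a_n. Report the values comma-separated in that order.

d|13:{13,1}  Σφ=12+1=13
q^24  k|24↦φ(k): 24:8 12:4 8:4 6:2 4:2 3:2 2:1 1:1  a_24=24
[q^25] φ(1)=1,φ(5)=4,φ(25)=20 ⇒ 25
[q^26] φ(1)=1,φ(2)=1,φ(13)=12,φ(26)=12 ⇒ 26
[q^27] φ(27)=18,φ(9)=6,φ(3)=2,φ(1)=1 ⇒ 27
d|28:{1,2,4,7,14,28}  Σφ=1+1+2+6+6+12=28

13, 24, 25, 26, 27, 28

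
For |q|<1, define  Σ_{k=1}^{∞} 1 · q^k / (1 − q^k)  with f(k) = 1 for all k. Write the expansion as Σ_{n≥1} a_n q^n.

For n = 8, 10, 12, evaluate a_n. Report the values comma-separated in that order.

q^8  k|8↦f(k): 8:1 4:1 2:1 1:1  a_8=4
[q^10] f(10)=1,f(5)=1,f(2)=1,f(1)=1 ⇒ 4
[q^12] f(12)=1,f(6)=1,f(4)=1,f(3)=1,f(2)=1,f(1)=1 ⇒ 6

4, 4, 6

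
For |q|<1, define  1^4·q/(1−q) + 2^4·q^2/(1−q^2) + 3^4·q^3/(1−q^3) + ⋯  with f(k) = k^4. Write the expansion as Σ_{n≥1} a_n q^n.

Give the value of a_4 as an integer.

q^4  k|4↦f(k): 1:1 2:16 4:256  a_4=273

a_4 = 273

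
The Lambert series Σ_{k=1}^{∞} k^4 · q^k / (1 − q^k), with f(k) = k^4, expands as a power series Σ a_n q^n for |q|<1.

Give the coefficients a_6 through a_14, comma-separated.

[q^6] f(6)=1296,f(3)=81,f(2)=16,f(1)=1 ⇒ 1394
d|7:{1,7}  Σf=1+2401=2402
[q^8] f(1)=1,f(2)=16,f(4)=256,f(8)=4096 ⇒ 4369
n=9: 1·9 3·3 9·1  f→[1+81+6561]=6643
q^10  k|10↦f(k): 1:1 2:16 5:625 10:10000  a_10=10642
d|11:{1,11}  Σf=1+14641=14642
[q^12] f(12)=20736,f(6)=1296,f(4)=256,f(3)=81,f(2)=16,f(1)=1 ⇒ 22386
[q^13] f(1)=1,f(13)=28561 ⇒ 28562
d|14:{1,2,7,14}  Σf=1+16+2401+38416=40834

1394, 2402, 4369, 6643, 10642, 14642, 22386, 28562, 40834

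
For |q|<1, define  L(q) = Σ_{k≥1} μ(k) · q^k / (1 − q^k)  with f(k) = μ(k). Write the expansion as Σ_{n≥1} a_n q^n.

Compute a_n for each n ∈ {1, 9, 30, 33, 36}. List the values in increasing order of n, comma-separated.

1, 0, 0, 0, 0

q^1  k|1↦μ(k): 1:1  a_1=1
q^9  k|9↦μ(k): 9:0 3:-1 1:1  a_9=0
q^30  k|30↦μ(k): 1:1 2:-1 3:-1 5:-1 6:1 10:1 15:1 30:-1  a_30=0
d|33:{33,11,3,1}  Σμ=1+(-1)+(-1)+1=0
n=36: 36·1 18·2 12·3 9·4 6·6 4·9 3·12 2·18 1·36  μ→[0+0+0+0+1+0+(-1)+(-1)+1]=0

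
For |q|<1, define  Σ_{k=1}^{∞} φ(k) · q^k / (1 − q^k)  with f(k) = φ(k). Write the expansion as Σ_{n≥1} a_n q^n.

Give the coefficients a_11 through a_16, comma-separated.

q^11  k|11↦φ(k): 11:10 1:1  a_11=11
q^12  k|12↦φ(k): 12:4 6:2 4:2 3:2 2:1 1:1  a_12=12
[q^13] φ(13)=12,φ(1)=1 ⇒ 13
[q^14] φ(1)=1,φ(2)=1,φ(7)=6,φ(14)=6 ⇒ 14
[q^15] φ(1)=1,φ(3)=2,φ(5)=4,φ(15)=8 ⇒ 15
n=16: 16·1 8·2 4·4 2·8 1·16  φ→[8+4+2+1+1]=16

11, 12, 13, 14, 15, 16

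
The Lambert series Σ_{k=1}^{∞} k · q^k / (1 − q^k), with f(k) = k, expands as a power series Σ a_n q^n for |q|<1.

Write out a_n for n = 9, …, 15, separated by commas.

13, 18, 12, 28, 14, 24, 24

[q^9] f(1)=1,f(3)=3,f(9)=9 ⇒ 13
[q^10] f(10)=10,f(5)=5,f(2)=2,f(1)=1 ⇒ 18
n=11: 11·1 1·11  f→[11+1]=12
[q^12] f(12)=12,f(6)=6,f(4)=4,f(3)=3,f(2)=2,f(1)=1 ⇒ 28
[q^13] f(1)=1,f(13)=13 ⇒ 14
q^14  k|14↦f(k): 14:14 7:7 2:2 1:1  a_14=24
d|15:{15,5,3,1}  Σf=15+5+3+1=24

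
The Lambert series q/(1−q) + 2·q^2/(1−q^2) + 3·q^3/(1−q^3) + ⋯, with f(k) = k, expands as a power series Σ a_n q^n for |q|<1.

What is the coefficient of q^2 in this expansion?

q^2  k|2↦f(k): 1:1 2:2  a_2=3

a_2 = 3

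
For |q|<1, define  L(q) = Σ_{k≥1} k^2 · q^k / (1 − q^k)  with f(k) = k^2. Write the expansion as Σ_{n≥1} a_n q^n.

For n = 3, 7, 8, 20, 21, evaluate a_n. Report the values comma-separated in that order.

10, 50, 85, 546, 500

n=3: 3·1 1·3  f→[9+1]=10
[q^7] f(7)=49,f(1)=1 ⇒ 50
[q^8] f(8)=64,f(4)=16,f(2)=4,f(1)=1 ⇒ 85
d|20:{20,10,5,4,2,1}  Σf=400+100+25+16+4+1=546
d|21:{21,7,3,1}  Σf=441+49+9+1=500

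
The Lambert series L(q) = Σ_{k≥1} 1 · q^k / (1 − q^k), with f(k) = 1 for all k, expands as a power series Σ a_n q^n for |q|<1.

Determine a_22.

n=22: 1·22 2·11 11·2 22·1  f→[1+1+1+1]=4

a_22 = 4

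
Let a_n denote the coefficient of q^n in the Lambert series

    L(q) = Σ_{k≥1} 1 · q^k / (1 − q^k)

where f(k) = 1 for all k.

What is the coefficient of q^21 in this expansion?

n=21: 21·1 7·3 3·7 1·21  f→[1+1+1+1]=4

a_21 = 4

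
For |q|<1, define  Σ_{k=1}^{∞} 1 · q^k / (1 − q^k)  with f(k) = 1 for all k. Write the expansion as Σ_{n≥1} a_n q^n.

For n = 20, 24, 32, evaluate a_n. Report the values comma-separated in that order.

6, 8, 6

d|20:{1,2,4,5,10,20}  Σf=1+1+1+1+1+1=6
n=24: 24·1 12·2 8·3 6·4 4·6 3·8 2·12 1·24  f→[1+1+1+1+1+1+1+1]=8
d|32:{32,16,8,4,2,1}  Σf=1+1+1+1+1+1=6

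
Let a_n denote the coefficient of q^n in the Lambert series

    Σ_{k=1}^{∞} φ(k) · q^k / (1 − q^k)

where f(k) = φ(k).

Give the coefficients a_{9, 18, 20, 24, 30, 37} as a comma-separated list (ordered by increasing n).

q^9  k|9↦φ(k): 1:1 3:2 9:6  a_9=9
q^18  k|18↦φ(k): 18:6 9:6 6:2 3:2 2:1 1:1  a_18=18
[q^20] φ(1)=1,φ(2)=1,φ(4)=2,φ(5)=4,φ(10)=4,φ(20)=8 ⇒ 20
d|24:{1,2,3,4,6,8,12,24}  Σφ=1+1+2+2+2+4+4+8=24
[q^30] φ(1)=1,φ(2)=1,φ(3)=2,φ(5)=4,φ(6)=2,φ(10)=4,φ(15)=8,φ(30)=8 ⇒ 30
n=37: 37·1 1·37  φ→[36+1]=37

9, 18, 20, 24, 30, 37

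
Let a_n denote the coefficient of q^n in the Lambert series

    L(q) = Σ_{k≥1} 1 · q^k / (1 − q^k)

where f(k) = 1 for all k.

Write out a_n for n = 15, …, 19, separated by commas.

n=15: 1·15 3·5 5·3 15·1  f→[1+1+1+1]=4
q^16  k|16↦f(k): 1:1 2:1 4:1 8:1 16:1  a_16=5
q^17  k|17↦f(k): 1:1 17:1  a_17=2
[q^18] f(18)=1,f(9)=1,f(6)=1,f(3)=1,f(2)=1,f(1)=1 ⇒ 6
[q^19] f(19)=1,f(1)=1 ⇒ 2

4, 5, 2, 6, 2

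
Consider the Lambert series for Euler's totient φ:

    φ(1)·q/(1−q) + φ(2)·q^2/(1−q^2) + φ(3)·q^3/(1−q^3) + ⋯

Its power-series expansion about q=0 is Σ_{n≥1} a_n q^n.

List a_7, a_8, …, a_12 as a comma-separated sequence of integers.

d|7:{7,1}  Σφ=6+1=7
n=8: 8·1 4·2 2·4 1·8  φ→[4+2+1+1]=8
q^9  k|9↦φ(k): 1:1 3:2 9:6  a_9=9
q^10  k|10↦φ(k): 10:4 5:4 2:1 1:1  a_10=10
d|11:{1,11}  Σφ=1+10=11
q^12  k|12↦φ(k): 12:4 6:2 4:2 3:2 2:1 1:1  a_12=12

7, 8, 9, 10, 11, 12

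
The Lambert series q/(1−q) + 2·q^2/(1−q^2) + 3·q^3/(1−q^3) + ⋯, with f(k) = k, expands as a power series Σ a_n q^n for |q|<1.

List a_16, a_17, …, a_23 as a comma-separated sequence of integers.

31, 18, 39, 20, 42, 32, 36, 24

n=16: 1·16 2·8 4·4 8·2 16·1  f→[1+2+4+8+16]=31
q^17  k|17↦f(k): 1:1 17:17  a_17=18
d|18:{18,9,6,3,2,1}  Σf=18+9+6+3+2+1=39
n=19: 19·1 1·19  f→[19+1]=20
[q^20] f(20)=20,f(10)=10,f(5)=5,f(4)=4,f(2)=2,f(1)=1 ⇒ 42
d|21:{21,7,3,1}  Σf=21+7+3+1=32
[q^22] f(1)=1,f(2)=2,f(11)=11,f(22)=22 ⇒ 36
q^23  k|23↦f(k): 1:1 23:23  a_23=24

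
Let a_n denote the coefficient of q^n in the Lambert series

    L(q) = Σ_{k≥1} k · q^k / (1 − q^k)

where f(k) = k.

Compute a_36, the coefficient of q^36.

a_36 = 91

d|36:{1,2,3,4,6,9,12,18,36}  Σf=1+2+3+4+6+9+12+18+36=91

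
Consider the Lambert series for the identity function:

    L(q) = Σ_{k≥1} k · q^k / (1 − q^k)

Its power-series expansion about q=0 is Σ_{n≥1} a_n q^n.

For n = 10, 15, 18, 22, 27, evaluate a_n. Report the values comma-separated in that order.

18, 24, 39, 36, 40

[q^10] f(1)=1,f(2)=2,f(5)=5,f(10)=10 ⇒ 18
n=15: 1·15 3·5 5·3 15·1  f→[1+3+5+15]=24
d|18:{1,2,3,6,9,18}  Σf=1+2+3+6+9+18=39
d|22:{22,11,2,1}  Σf=22+11+2+1=36
d|27:{1,3,9,27}  Σf=1+3+9+27=40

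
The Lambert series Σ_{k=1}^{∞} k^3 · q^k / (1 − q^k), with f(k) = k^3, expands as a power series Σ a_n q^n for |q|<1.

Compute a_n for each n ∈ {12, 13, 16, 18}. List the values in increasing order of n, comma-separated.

2044, 2198, 4681, 6813

n=12: 12·1 6·2 4·3 3·4 2·6 1·12  f→[1728+216+64+27+8+1]=2044
q^13  k|13↦f(k): 13:2197 1:1  a_13=2198
[q^16] f(1)=1,f(2)=8,f(4)=64,f(8)=512,f(16)=4096 ⇒ 4681
[q^18] f(1)=1,f(2)=8,f(3)=27,f(6)=216,f(9)=729,f(18)=5832 ⇒ 6813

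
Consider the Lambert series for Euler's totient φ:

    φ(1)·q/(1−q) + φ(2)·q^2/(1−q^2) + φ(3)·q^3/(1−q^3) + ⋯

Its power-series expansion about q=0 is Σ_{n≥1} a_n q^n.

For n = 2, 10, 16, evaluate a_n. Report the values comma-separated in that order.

n=2: 1·2 2·1  φ→[1+1]=2
[q^10] φ(10)=4,φ(5)=4,φ(2)=1,φ(1)=1 ⇒ 10
[q^16] φ(1)=1,φ(2)=1,φ(4)=2,φ(8)=4,φ(16)=8 ⇒ 16

2, 10, 16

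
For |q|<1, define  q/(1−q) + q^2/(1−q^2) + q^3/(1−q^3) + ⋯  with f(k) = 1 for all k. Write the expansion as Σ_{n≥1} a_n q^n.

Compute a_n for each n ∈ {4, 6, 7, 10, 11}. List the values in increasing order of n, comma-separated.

q^4  k|4↦f(k): 4:1 2:1 1:1  a_4=3
n=6: 1·6 2·3 3·2 6·1  f→[1+1+1+1]=4
[q^7] f(7)=1,f(1)=1 ⇒ 2
q^10  k|10↦f(k): 1:1 2:1 5:1 10:1  a_10=4
d|11:{11,1}  Σf=1+1=2

3, 4, 2, 4, 2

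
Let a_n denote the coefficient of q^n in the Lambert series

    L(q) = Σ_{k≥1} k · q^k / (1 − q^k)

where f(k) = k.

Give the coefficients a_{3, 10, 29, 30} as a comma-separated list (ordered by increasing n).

d|3:{1,3}  Σf=1+3=4
q^10  k|10↦f(k): 1:1 2:2 5:5 10:10  a_10=18
q^29  k|29↦f(k): 29:29 1:1  a_29=30
d|30:{1,2,3,5,6,10,15,30}  Σf=1+2+3+5+6+10+15+30=72

4, 18, 30, 72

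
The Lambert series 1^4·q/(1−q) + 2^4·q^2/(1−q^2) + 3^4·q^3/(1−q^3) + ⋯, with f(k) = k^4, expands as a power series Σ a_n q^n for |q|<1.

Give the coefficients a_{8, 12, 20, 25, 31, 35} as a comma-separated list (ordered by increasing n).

d|8:{1,2,4,8}  Σf=1+16+256+4096=4369
q^12  k|12↦f(k): 12:20736 6:1296 4:256 3:81 2:16 1:1  a_12=22386
q^20  k|20↦f(k): 20:160000 10:10000 5:625 4:256 2:16 1:1  a_20=170898
d|25:{1,5,25}  Σf=1+625+390625=391251
n=31: 31·1 1·31  f→[923521+1]=923522
d|35:{1,5,7,35}  Σf=1+625+2401+1500625=1503652

4369, 22386, 170898, 391251, 923522, 1503652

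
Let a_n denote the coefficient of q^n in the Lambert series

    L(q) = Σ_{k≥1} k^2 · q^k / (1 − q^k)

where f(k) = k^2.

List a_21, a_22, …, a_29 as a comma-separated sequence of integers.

q^21  k|21↦f(k): 21:441 7:49 3:9 1:1  a_21=500
q^22  k|22↦f(k): 22:484 11:121 2:4 1:1  a_22=610
[q^23] f(1)=1,f(23)=529 ⇒ 530
n=24: 1·24 2·12 3·8 4·6 6·4 8·3 12·2 24·1  f→[1+4+9+16+36+64+144+576]=850
n=25: 25·1 5·5 1·25  f→[625+25+1]=651
[q^26] f(1)=1,f(2)=4,f(13)=169,f(26)=676 ⇒ 850
[q^27] f(1)=1,f(3)=9,f(9)=81,f(27)=729 ⇒ 820
n=28: 1·28 2·14 4·7 7·4 14·2 28·1  f→[1+4+16+49+196+784]=1050
n=29: 1·29 29·1  f→[1+841]=842

500, 610, 530, 850, 651, 850, 820, 1050, 842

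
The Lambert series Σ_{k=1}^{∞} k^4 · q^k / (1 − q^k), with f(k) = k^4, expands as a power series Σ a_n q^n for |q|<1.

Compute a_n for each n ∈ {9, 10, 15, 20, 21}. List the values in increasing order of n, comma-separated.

6643, 10642, 51332, 170898, 196964

d|9:{9,3,1}  Σf=6561+81+1=6643
n=10: 10·1 5·2 2·5 1·10  f→[10000+625+16+1]=10642
d|15:{15,5,3,1}  Σf=50625+625+81+1=51332
d|20:{20,10,5,4,2,1}  Σf=160000+10000+625+256+16+1=170898
n=21: 21·1 7·3 3·7 1·21  f→[194481+2401+81+1]=196964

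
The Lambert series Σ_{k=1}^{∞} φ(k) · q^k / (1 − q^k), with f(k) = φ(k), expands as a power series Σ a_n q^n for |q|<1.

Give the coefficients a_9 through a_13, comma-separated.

n=9: 9·1 3·3 1·9  φ→[6+2+1]=9
q^10  k|10↦φ(k): 10:4 5:4 2:1 1:1  a_10=10
[q^11] φ(11)=10,φ(1)=1 ⇒ 11
[q^12] φ(1)=1,φ(2)=1,φ(3)=2,φ(4)=2,φ(6)=2,φ(12)=4 ⇒ 12
d|13:{13,1}  Σφ=12+1=13

9, 10, 11, 12, 13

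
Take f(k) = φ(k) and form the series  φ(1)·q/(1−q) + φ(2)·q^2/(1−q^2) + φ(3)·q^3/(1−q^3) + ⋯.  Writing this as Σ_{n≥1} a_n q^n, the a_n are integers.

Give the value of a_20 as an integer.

n=20: 1·20 2·10 4·5 5·4 10·2 20·1  φ→[1+1+2+4+4+8]=20

a_20 = 20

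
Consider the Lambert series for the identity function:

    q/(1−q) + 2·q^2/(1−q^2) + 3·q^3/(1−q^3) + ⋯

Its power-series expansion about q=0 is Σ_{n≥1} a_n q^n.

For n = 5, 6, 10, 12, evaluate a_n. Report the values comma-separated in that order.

n=5: 5·1 1·5  f→[5+1]=6
q^6  k|6↦f(k): 1:1 2:2 3:3 6:6  a_6=12
[q^10] f(10)=10,f(5)=5,f(2)=2,f(1)=1 ⇒ 18
n=12: 1·12 2·6 3·4 4·3 6·2 12·1  f→[1+2+3+4+6+12]=28

6, 12, 18, 28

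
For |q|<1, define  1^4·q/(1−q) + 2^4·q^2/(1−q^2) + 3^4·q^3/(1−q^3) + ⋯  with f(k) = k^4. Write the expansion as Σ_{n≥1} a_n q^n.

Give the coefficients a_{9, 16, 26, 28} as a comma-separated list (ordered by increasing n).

n=9: 9·1 3·3 1·9  f→[6561+81+1]=6643
d|16:{16,8,4,2,1}  Σf=65536+4096+256+16+1=69905
[q^26] f(26)=456976,f(13)=28561,f(2)=16,f(1)=1 ⇒ 485554
d|28:{1,2,4,7,14,28}  Σf=1+16+256+2401+38416+614656=655746

6643, 69905, 485554, 655746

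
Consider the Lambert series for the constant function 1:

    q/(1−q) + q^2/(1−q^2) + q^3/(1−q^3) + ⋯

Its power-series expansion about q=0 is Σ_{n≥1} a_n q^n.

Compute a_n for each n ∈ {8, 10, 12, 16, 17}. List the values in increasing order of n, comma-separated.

n=8: 8·1 4·2 2·4 1·8  f→[1+1+1+1]=4
[q^10] f(10)=1,f(5)=1,f(2)=1,f(1)=1 ⇒ 4
q^12  k|12↦f(k): 12:1 6:1 4:1 3:1 2:1 1:1  a_12=6
[q^16] f(16)=1,f(8)=1,f(4)=1,f(2)=1,f(1)=1 ⇒ 5
d|17:{1,17}  Σf=1+1=2

4, 4, 6, 5, 2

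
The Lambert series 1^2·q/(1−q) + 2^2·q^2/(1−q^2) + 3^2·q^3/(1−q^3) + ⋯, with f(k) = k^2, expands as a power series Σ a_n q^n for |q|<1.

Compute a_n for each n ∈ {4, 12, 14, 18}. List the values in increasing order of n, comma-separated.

d|4:{4,2,1}  Σf=16+4+1=21
[q^12] f(1)=1,f(2)=4,f(3)=9,f(4)=16,f(6)=36,f(12)=144 ⇒ 210
n=14: 14·1 7·2 2·7 1·14  f→[196+49+4+1]=250
[q^18] f(18)=324,f(9)=81,f(6)=36,f(3)=9,f(2)=4,f(1)=1 ⇒ 455

21, 210, 250, 455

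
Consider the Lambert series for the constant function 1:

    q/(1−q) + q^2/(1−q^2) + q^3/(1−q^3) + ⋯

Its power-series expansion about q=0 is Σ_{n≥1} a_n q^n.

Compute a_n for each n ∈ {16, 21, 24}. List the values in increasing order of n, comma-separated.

[q^16] f(1)=1,f(2)=1,f(4)=1,f(8)=1,f(16)=1 ⇒ 5
[q^21] f(1)=1,f(3)=1,f(7)=1,f(21)=1 ⇒ 4
[q^24] f(1)=1,f(2)=1,f(3)=1,f(4)=1,f(6)=1,f(8)=1,f(12)=1,f(24)=1 ⇒ 8

5, 4, 8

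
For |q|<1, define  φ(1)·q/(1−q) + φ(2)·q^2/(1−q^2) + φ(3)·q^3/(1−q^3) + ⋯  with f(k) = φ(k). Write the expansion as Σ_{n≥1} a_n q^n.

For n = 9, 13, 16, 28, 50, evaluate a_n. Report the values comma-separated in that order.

n=9: 9·1 3·3 1·9  φ→[6+2+1]=9
d|13:{13,1}  Σφ=12+1=13
[q^16] φ(1)=1,φ(2)=1,φ(4)=2,φ(8)=4,φ(16)=8 ⇒ 16
q^28  k|28↦φ(k): 1:1 2:1 4:2 7:6 14:6 28:12  a_28=28
n=50: 1·50 2·25 5·10 10·5 25·2 50·1  φ→[1+1+4+4+20+20]=50

9, 13, 16, 28, 50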